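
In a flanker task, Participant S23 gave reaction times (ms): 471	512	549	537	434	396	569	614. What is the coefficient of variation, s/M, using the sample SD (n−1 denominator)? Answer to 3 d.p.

0.142

n = 8, Σ = 4082, M = 510.2500
Σ(x−M)² = 36843.500; s = √(36843.500/7) = 72.5490
CV = 72.5490 / 510.2500 = 0.14218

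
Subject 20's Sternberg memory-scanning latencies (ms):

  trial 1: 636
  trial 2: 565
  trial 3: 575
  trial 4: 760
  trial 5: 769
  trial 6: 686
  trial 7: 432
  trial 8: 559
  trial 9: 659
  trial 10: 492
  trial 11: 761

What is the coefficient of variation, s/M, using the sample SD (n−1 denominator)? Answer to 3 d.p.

0.180

n = 11, Σ = 6894, M = 626.7273
Σ(x−M)² = 127816.182; s = √(127816.182/10) = 113.0558
CV = 113.0558 / 626.7273 = 0.18039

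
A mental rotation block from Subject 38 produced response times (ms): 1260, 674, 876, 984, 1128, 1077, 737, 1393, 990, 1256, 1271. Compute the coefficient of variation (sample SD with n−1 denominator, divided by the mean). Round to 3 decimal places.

0.219

n = 11, Σ = 11646, M = 1058.7273
Σ(x−M)² = 536578.182; s = √(536578.182/10) = 231.6416
CV = 231.6416 / 1058.7273 = 0.21879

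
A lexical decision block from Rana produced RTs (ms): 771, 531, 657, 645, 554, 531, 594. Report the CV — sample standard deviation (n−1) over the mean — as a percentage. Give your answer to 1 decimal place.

14.2%

n = 7, Σ = 4283, M = 611.8571
Σ(x−M)² = 45204.857; s = √(45204.857/6) = 86.7994
CV = 86.7994 / 611.8571 = 0.14186 = 14.186%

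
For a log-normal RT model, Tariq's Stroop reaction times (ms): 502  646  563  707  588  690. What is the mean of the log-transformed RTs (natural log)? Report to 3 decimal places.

6.416

ln(RT): 6.2186, 6.4708, 6.3333, 6.5610, 6.3767, 6.5367
Σ ln(RT) = 38.4971
Mean = 38.4971/6 = 6.41619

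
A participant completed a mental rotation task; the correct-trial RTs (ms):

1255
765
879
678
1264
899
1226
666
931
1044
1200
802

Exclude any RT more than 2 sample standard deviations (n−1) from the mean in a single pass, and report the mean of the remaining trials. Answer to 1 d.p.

n = 12, ΣRT = 11609, M = 967.417
Σ(x−M)² = 554264.92; s = √(554264.92/11) = 224.472
Cutoffs: 967.417 ± 2·224.472 → [518.5, 1416.4]
No RTs fall outside the cutoffs; all 12 retained. Mean = 11609/12 = 967.417

967.4 ms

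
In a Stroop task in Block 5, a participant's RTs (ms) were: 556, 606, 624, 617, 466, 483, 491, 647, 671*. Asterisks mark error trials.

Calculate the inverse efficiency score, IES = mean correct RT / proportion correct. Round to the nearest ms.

631 ms

Correct trials (n=8): 556, 606, 624, 617, 466, 483, 491, 647
Mean correct RT = 4490/8 = 561.2500 ms
Proportion correct = 8/9
IES = 561.2500 / (8/9) = 631.406 ms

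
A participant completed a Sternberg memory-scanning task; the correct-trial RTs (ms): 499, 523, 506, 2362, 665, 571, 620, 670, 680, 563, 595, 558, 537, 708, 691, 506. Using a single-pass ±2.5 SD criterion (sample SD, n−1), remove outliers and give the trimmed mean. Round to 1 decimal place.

592.8 ms

n = 16, ΣRT = 11254, M = 703.375
Σ(x−M)² = 3011301.75; s = √(3011301.75/15) = 448.055
Cutoffs: 703.375 ± 2.5·448.055 → [-416.8, 1823.5]
Outside: 2362 → excluded.
Retained (n=15): Σ = 8892, mean = 8892/15 = 592.800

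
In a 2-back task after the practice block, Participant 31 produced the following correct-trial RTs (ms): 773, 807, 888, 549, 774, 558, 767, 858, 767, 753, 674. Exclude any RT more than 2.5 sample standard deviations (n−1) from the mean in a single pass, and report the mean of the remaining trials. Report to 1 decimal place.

n = 11, ΣRT = 8168, M = 742.545
Σ(x−M)² = 118078.73; s = √(118078.73/10) = 108.664
Cutoffs: 742.545 ± 2.5·108.664 → [470.9, 1014.2]
No RTs fall outside the cutoffs; all 11 retained. Mean = 8168/11 = 742.545

742.5 ms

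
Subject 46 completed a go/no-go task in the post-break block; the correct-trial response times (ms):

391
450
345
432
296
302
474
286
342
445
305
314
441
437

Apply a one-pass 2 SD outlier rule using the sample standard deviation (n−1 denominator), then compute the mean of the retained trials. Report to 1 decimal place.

n = 14, ΣRT = 5260, M = 375.714
Σ(x−M)² = 62124.86; s = √(62124.86/13) = 69.129
Cutoffs: 375.714 ± 2·69.129 → [237.5, 514.0]
No RTs fall outside the cutoffs; all 14 retained. Mean = 5260/14 = 375.714

375.7 ms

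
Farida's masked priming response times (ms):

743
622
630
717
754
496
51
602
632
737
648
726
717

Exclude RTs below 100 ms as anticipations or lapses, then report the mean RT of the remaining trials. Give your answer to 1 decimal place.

668.7 ms

Excluded: 51
Retained (n=12): Σ = 8024
Mean = 8024/12 = 668.6667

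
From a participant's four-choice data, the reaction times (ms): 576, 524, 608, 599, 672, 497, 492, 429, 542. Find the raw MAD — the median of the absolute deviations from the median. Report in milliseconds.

50 ms

Sorted: 429, 492, 497, 524, 542, 576, 599, 608, 672 → median = 542
|x − 542|: 34, 18, 66, 57, 130, 45, 50, 113, 0
Sorted deviations: 0, 18, 34, 45, 50, 57, 66, 113, 130 → MAD = 50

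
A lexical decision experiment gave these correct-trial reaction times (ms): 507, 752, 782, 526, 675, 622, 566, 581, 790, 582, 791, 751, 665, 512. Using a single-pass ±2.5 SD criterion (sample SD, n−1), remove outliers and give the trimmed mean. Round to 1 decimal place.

n = 14, ΣRT = 9102, M = 650.143
Σ(x−M)² = 150453.71; s = √(150453.71/13) = 107.580
Cutoffs: 650.143 ± 2.5·107.580 → [381.2, 919.1]
No RTs fall outside the cutoffs; all 14 retained. Mean = 9102/14 = 650.143

650.1 ms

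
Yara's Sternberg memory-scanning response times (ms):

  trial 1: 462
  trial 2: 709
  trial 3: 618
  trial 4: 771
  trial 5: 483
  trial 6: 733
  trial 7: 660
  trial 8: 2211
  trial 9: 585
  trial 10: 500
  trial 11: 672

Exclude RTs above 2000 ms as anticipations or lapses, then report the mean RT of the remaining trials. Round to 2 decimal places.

619.30 ms

Excluded: 2211
Retained (n=10): Σ = 6193
Mean = 6193/10 = 619.3000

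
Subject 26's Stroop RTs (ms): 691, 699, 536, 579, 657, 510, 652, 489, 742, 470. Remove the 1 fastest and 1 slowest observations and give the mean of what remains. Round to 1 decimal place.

Sorted: 470, 489, 510, 536, 579, 652, 657, 691, 699, 742
Drop lowest 1 (470) and highest 1 (742)
Remaining (n=8): Σ = 4813, mean = 4813/8 = 601.625

601.6 ms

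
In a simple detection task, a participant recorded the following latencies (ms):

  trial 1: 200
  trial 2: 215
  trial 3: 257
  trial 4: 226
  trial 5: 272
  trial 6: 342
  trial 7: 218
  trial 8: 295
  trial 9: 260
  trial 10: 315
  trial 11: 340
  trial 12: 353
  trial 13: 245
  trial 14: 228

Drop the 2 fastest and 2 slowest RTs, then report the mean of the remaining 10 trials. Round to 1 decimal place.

265.6 ms

Sorted: 200, 215, 218, 226, 228, 245, 257, 260, 272, 295, 315, 340, 342, 353
Drop lowest 2 (200, 215) and highest 2 (342, 353)
Remaining (n=10): Σ = 2656, mean = 2656/10 = 265.600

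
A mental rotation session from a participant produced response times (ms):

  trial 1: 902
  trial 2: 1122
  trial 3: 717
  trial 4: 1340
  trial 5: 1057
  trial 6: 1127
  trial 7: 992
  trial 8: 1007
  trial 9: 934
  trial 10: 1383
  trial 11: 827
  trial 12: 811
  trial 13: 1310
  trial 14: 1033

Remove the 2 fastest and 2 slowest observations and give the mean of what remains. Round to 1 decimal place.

Sorted: 717, 811, 827, 902, 934, 992, 1007, 1033, 1057, 1122, 1127, 1310, 1340, 1383
Drop lowest 2 (717, 811) and highest 2 (1340, 1383)
Remaining (n=10): Σ = 10311, mean = 10311/10 = 1031.100

1031.1 ms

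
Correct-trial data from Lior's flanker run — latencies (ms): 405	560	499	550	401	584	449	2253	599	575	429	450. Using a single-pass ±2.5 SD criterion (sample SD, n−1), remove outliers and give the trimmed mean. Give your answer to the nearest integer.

n = 12, ΣRT = 7754, M = 646.167
Σ(x−M)² = 2874183.67; s = √(2874183.67/11) = 511.165
Cutoffs: 646.167 ± 2.5·511.165 → [-631.7, 1924.1]
Outside: 2253 → excluded.
Retained (n=11): Σ = 5501, mean = 5501/11 = 500.091

500 ms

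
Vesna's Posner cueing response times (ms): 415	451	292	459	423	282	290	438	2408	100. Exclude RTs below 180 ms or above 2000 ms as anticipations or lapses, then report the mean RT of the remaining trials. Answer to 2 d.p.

Excluded: 100, 2408
Retained (n=8): Σ = 3050
Mean = 3050/8 = 381.2500

381.25 ms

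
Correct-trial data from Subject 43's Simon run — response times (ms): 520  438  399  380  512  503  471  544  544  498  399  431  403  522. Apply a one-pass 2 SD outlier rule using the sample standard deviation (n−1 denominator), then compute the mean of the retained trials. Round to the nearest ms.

469 ms

n = 14, ΣRT = 6564, M = 468.857
Σ(x−M)² = 44991.71; s = √(44991.71/13) = 58.829
Cutoffs: 468.857 ± 2·58.829 → [351.2, 586.5]
No RTs fall outside the cutoffs; all 14 retained. Mean = 6564/14 = 468.857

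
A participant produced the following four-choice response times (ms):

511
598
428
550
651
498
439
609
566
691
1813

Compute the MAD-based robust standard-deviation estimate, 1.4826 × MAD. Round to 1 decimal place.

100.8 ms

Sorted: 428, 439, 498, 511, 550, 566, 598, 609, 651, 691, 1813 → median = 566
|x − 566| sorted: 0, 16, 32, 43, 55, 68, 85, 125, 127, 138, 1247 → MAD = 68
Robust SD ≈ 1.4826 × 68 = 100.817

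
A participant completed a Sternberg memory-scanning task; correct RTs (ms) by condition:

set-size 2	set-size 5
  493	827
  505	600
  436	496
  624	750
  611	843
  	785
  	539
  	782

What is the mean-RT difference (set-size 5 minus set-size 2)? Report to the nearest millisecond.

M(set-size 2) = 2669/5 = 533.800
M(set-size 5) = 5622/8 = 702.750
Difference = 702.750 − 533.800 = 168.950 ms

169 ms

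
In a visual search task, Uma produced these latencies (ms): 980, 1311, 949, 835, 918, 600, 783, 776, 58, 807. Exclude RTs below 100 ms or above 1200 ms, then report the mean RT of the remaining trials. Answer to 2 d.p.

Excluded: 58, 1311
Retained (n=8): Σ = 6648
Mean = 6648/8 = 831.0000

831.00 ms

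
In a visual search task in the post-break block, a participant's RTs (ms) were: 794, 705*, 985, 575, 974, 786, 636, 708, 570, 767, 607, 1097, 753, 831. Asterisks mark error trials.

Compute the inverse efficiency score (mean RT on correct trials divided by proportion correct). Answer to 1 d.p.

835.3 ms

Correct trials (n=13): 794, 985, 575, 974, 786, 636, 708, 570, 767, 607, 1097, 753, 831
Mean correct RT = 10083/13 = 775.6154 ms
Proportion correct = 13/14
IES = 775.6154 / (13/14) = 835.278 ms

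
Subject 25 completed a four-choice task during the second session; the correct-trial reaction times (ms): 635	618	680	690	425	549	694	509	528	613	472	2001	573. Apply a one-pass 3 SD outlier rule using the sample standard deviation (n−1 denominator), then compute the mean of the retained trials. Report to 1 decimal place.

n = 13, ΣRT = 8987, M = 691.308
Σ(x−M)² = 1943276.77; s = √(1943276.77/12) = 402.417
Cutoffs: 691.308 ± 3·402.417 → [-515.9, 1898.6]
Outside: 2001 → excluded.
Retained (n=12): Σ = 6986, mean = 6986/12 = 582.167

582.2 ms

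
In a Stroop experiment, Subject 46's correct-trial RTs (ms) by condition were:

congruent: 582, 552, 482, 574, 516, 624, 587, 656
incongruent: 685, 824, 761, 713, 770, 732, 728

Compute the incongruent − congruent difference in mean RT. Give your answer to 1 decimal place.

173.1 ms

M(congruent) = 4573/8 = 571.625
M(incongruent) = 5213/7 = 744.714
Difference = 744.714 − 571.625 = 173.089 ms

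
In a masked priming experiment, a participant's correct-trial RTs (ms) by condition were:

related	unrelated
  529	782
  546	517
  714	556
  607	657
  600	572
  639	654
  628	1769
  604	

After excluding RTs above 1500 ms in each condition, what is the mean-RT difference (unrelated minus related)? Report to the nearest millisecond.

unrelated: exclude 1769
M(related) = 4867/8 = 608.375
M(unrelated) = 3738/6 = 623.000
Difference = 623.000 − 608.375 = 14.625 ms

15 ms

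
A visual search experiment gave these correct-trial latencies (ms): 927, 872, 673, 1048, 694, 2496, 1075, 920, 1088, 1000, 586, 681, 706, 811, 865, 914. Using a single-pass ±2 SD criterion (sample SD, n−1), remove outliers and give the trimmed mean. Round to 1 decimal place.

857.3 ms

n = 16, ΣRT = 15356, M = 959.750
Σ(x−M)² = 2877381.00; s = √(2877381.00/15) = 437.979
Cutoffs: 959.750 ± 2·437.979 → [83.8, 1835.7]
Outside: 2496 → excluded.
Retained (n=15): Σ = 12860, mean = 12860/15 = 857.333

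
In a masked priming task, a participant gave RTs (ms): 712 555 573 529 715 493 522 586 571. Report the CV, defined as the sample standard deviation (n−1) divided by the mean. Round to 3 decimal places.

n = 9, Σ = 5256, M = 584.0000
Σ(x−M)² = 49830.000; s = √(49830.000/8) = 78.9224
CV = 78.9224 / 584.0000 = 0.13514

0.135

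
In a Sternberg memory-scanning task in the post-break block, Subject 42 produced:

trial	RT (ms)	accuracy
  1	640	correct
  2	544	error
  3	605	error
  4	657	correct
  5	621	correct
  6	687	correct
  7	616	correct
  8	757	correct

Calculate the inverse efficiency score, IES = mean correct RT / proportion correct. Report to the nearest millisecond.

Correct trials (n=6): 640, 657, 621, 687, 616, 757
Mean correct RT = 3978/6 = 663.0000 ms
Proportion correct = 6/8
IES = 663.0000 / (6/8) = 884.000 ms

884 ms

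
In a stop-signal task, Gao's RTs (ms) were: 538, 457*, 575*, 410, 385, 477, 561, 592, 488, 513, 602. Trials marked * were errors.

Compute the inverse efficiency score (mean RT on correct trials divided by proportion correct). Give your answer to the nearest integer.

Correct trials (n=9): 538, 410, 385, 477, 561, 592, 488, 513, 602
Mean correct RT = 4566/9 = 507.3333 ms
Proportion correct = 9/11
IES = 507.3333 / (9/11) = 620.074 ms

620 ms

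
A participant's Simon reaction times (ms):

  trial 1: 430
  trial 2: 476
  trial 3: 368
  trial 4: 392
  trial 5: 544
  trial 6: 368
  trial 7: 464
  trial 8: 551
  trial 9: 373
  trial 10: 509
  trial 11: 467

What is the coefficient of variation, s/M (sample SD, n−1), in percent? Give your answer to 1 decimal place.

15.2%

n = 11, Σ = 4942, M = 449.2727
Σ(x−M)² = 46814.182; s = √(46814.182/10) = 68.4209
CV = 68.4209 / 449.2727 = 0.15229 = 15.229%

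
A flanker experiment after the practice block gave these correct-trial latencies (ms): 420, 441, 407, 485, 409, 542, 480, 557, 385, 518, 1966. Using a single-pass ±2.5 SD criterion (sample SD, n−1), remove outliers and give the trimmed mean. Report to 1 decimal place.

n = 11, ΣRT = 6610, M = 600.909
Σ(x−M)² = 2083144.91; s = √(2083144.91/10) = 456.415
Cutoffs: 600.909 ± 2.5·456.415 → [-540.1, 1741.9]
Outside: 1966 → excluded.
Retained (n=10): Σ = 4644, mean = 4644/10 = 464.400

464.4 ms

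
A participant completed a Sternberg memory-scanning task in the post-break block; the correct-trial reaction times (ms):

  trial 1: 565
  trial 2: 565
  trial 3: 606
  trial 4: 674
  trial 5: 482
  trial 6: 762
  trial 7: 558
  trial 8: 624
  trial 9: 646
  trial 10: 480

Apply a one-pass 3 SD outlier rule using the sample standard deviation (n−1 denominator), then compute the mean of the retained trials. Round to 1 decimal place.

n = 10, ΣRT = 5962, M = 596.200
Σ(x−M)² = 66841.60; s = √(66841.60/9) = 86.179
Cutoffs: 596.200 ± 3·86.179 → [337.7, 854.7]
No RTs fall outside the cutoffs; all 10 retained. Mean = 5962/10 = 596.200

596.2 ms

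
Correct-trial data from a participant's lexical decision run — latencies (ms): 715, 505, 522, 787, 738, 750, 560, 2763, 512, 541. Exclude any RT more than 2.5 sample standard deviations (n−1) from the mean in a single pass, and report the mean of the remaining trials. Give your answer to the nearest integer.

626 ms

n = 10, ΣRT = 8393, M = 839.300
Σ(x−M)² = 4223596.10; s = √(4223596.10/9) = 685.046
Cutoffs: 839.300 ± 2.5·685.046 → [-873.3, 2551.9]
Outside: 2763 → excluded.
Retained (n=9): Σ = 5630, mean = 5630/9 = 625.556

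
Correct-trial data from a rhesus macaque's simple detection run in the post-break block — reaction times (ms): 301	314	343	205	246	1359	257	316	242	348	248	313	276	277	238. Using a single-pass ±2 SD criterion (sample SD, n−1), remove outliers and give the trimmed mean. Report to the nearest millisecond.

280 ms

n = 15, ΣRT = 5283, M = 352.200
Σ(x−M)² = 1110190.40; s = √(1110190.40/14) = 281.601
Cutoffs: 352.200 ± 2·281.601 → [-211.0, 915.4]
Outside: 1359 → excluded.
Retained (n=14): Σ = 3924, mean = 3924/14 = 280.286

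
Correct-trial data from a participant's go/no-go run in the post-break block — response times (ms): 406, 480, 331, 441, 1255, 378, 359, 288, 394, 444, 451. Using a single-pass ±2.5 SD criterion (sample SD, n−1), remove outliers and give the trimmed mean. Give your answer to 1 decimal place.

n = 11, ΣRT = 5227, M = 475.182
Σ(x−M)² = 701009.64; s = √(701009.64/10) = 264.766
Cutoffs: 475.182 ± 2.5·264.766 → [-186.7, 1137.1]
Outside: 1255 → excluded.
Retained (n=10): Σ = 3972, mean = 3972/10 = 397.200

397.2 ms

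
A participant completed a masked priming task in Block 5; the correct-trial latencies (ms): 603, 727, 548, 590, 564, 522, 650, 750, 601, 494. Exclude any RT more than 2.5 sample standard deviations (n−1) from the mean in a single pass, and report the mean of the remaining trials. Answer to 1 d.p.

604.9 ms

n = 10, ΣRT = 6049, M = 604.900
Σ(x−M)² = 62318.90; s = √(62318.90/9) = 83.213
Cutoffs: 604.900 ± 2.5·83.213 → [396.9, 812.9]
No RTs fall outside the cutoffs; all 10 retained. Mean = 6049/10 = 604.900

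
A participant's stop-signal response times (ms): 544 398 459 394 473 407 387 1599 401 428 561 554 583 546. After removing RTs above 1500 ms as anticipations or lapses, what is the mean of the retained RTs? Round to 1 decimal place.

Excluded: 1599
Retained (n=13): Σ = 6135
Mean = 6135/13 = 471.9231

471.9 ms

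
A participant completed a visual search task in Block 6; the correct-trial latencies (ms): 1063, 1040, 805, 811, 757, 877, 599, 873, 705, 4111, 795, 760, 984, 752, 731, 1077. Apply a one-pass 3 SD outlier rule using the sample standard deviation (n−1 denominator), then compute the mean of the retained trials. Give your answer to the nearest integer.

n = 16, ΣRT = 16740, M = 1046.250
Σ(x−M)² = 10301219.00; s = √(10301219.00/15) = 828.703
Cutoffs: 1046.250 ± 3·828.703 → [-1439.9, 3532.4]
Outside: 4111 → excluded.
Retained (n=15): Σ = 12629, mean = 12629/15 = 841.933

842 ms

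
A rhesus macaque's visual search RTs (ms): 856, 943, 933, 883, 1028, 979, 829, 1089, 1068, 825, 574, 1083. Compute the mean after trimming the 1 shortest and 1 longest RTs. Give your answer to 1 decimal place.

942.7 ms

Sorted: 574, 825, 829, 856, 883, 933, 943, 979, 1028, 1068, 1083, 1089
Drop lowest 1 (574) and highest 1 (1089)
Remaining (n=10): Σ = 9427, mean = 9427/10 = 942.700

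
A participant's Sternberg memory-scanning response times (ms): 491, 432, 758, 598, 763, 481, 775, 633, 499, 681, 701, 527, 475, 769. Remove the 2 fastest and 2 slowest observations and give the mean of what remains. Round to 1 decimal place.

613.2 ms

Sorted: 432, 475, 481, 491, 499, 527, 598, 633, 681, 701, 758, 763, 769, 775
Drop lowest 2 (432, 475) and highest 2 (769, 775)
Remaining (n=10): Σ = 6132, mean = 6132/10 = 613.200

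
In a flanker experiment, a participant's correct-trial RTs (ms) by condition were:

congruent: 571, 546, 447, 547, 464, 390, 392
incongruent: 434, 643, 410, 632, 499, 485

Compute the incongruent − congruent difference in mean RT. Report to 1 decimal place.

37.6 ms

M(congruent) = 3357/7 = 479.571
M(incongruent) = 3103/6 = 517.167
Difference = 517.167 − 479.571 = 37.595 ms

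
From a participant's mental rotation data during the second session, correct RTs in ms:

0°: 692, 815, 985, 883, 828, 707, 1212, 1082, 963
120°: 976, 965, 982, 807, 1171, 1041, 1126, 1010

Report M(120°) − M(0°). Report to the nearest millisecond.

M(0°) = 8167/9 = 907.444
M(120°) = 8078/8 = 1009.750
Difference = 1009.750 − 907.444 = 102.306 ms

102 ms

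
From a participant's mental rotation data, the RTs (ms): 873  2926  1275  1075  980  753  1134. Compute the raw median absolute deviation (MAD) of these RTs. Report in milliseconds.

200 ms

Sorted: 753, 873, 980, 1075, 1134, 1275, 2926 → median = 1075
|x − 1075|: 202, 1851, 200, 0, 95, 322, 59
Sorted deviations: 0, 59, 95, 200, 202, 322, 1851 → MAD = 200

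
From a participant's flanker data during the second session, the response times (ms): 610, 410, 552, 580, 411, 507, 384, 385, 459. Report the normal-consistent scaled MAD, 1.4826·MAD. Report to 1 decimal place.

109.7 ms

Sorted: 384, 385, 410, 411, 459, 507, 552, 580, 610 → median = 459
|x − 459| sorted: 0, 48, 48, 49, 74, 75, 93, 121, 151 → MAD = 74
Robust SD ≈ 1.4826 × 74 = 109.712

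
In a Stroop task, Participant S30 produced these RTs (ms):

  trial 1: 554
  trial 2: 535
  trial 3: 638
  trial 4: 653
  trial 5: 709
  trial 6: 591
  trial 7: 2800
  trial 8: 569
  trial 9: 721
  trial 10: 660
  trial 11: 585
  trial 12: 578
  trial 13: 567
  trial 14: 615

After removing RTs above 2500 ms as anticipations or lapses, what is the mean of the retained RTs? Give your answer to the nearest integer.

613 ms

Excluded: 2800
Retained (n=13): Σ = 7975
Mean = 7975/13 = 613.4615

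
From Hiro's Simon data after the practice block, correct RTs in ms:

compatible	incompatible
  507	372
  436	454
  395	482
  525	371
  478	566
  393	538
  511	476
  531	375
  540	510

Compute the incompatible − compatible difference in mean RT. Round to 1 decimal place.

M(compatible) = 4316/9 = 479.556
M(incompatible) = 4144/9 = 460.444
Difference = 460.444 − 479.556 = -19.111 ms

-19.1 ms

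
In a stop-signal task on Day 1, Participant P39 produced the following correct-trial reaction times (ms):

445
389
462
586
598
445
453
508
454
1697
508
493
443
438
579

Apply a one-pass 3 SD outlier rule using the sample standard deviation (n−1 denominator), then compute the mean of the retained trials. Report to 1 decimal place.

485.8 ms

n = 15, ΣRT = 8498, M = 566.533
Σ(x−M)² = 1421059.73; s = √(1421059.73/14) = 318.597
Cutoffs: 566.533 ± 3·318.597 → [-389.3, 1522.3]
Outside: 1697 → excluded.
Retained (n=14): Σ = 6801, mean = 6801/14 = 485.786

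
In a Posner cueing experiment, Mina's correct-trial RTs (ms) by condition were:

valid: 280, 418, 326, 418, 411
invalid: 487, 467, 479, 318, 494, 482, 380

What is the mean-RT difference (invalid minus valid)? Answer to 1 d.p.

73.3 ms

M(valid) = 1853/5 = 370.600
M(invalid) = 3107/7 = 443.857
Difference = 443.857 − 370.600 = 73.257 ms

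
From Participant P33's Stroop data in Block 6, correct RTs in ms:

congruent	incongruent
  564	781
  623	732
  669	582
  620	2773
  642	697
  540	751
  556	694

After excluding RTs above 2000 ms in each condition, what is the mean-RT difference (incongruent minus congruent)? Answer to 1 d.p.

incongruent: exclude 2773
M(congruent) = 4214/7 = 602.000
M(incongruent) = 4237/6 = 706.167
Difference = 706.167 − 602.000 = 104.167 ms

104.2 ms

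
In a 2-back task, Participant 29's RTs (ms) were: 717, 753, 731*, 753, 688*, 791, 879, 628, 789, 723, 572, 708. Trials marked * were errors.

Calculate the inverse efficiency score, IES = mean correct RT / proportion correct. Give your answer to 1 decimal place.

877.6 ms

Correct trials (n=10): 717, 753, 753, 791, 879, 628, 789, 723, 572, 708
Mean correct RT = 7313/10 = 731.3000 ms
Proportion correct = 10/12
IES = 731.3000 / (10/12) = 877.560 ms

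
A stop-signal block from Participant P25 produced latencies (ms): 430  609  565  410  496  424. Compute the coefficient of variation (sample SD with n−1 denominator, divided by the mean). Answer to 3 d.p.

0.169

n = 6, Σ = 2934, M = 489.0000
Σ(x−M)² = 34172.000; s = √(34172.000/5) = 82.6704
CV = 82.6704 / 489.0000 = 0.16906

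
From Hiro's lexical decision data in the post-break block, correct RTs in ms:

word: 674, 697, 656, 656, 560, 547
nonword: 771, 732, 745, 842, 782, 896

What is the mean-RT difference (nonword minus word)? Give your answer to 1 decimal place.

163.0 ms

M(word) = 3790/6 = 631.667
M(nonword) = 4768/6 = 794.667
Difference = 794.667 − 631.667 = 163.000 ms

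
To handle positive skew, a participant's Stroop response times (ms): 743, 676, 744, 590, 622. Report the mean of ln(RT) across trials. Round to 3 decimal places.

ln(RT): 6.6107, 6.5162, 6.6120, 6.3801, 6.4329
Σ ln(RT) = 32.5520
Mean = 32.5520/5 = 6.51040

6.510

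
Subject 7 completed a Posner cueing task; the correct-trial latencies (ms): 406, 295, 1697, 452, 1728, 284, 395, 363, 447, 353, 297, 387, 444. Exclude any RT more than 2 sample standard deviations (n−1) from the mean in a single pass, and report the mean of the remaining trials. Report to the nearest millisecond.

375 ms

n = 13, ΣRT = 7548, M = 580.615
Σ(x−M)² = 3067455.08; s = √(3067455.08/12) = 505.590
Cutoffs: 580.615 ± 2·505.590 → [-430.6, 1591.8]
Outside: 1697, 1728 → excluded.
Retained (n=11): Σ = 4123, mean = 4123/11 = 374.818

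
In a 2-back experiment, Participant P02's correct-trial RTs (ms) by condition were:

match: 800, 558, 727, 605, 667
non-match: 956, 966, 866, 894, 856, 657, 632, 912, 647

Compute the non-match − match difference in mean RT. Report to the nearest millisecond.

149 ms

M(match) = 3357/5 = 671.400
M(non-match) = 7386/9 = 820.667
Difference = 820.667 − 671.400 = 149.267 ms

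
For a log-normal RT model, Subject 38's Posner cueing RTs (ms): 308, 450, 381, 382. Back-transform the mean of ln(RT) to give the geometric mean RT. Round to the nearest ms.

377 ms

ln(RT): 5.7301, 6.1092, 5.9428, 5.9454
Mean ln(RT) = 23.7276/4 = 5.93189
Geometric mean = exp(5.93189) = 376.87 ms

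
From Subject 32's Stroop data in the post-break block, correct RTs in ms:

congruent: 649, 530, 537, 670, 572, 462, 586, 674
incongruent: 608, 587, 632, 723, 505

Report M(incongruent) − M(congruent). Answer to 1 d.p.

26.0 ms

M(congruent) = 4680/8 = 585.000
M(incongruent) = 3055/5 = 611.000
Difference = 611.000 − 585.000 = 26.000 ms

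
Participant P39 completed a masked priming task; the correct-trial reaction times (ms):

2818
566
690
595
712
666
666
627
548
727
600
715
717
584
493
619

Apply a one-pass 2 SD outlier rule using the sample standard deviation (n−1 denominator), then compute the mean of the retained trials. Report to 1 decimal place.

n = 16, ΣRT = 12343, M = 771.438
Σ(x−M)² = 4538349.94; s = √(4538349.94/15) = 550.052
Cutoffs: 771.438 ± 2·550.052 → [-328.7, 1871.5]
Outside: 2818 → excluded.
Retained (n=15): Σ = 9525, mean = 9525/15 = 635.000

635.0 ms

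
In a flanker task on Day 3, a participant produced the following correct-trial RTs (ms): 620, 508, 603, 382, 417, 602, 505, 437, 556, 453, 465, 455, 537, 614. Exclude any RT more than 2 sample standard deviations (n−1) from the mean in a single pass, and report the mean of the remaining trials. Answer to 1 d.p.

511.0 ms

n = 14, ΣRT = 7154, M = 511.000
Σ(x−M)² = 81550.00; s = √(81550.00/13) = 79.203
Cutoffs: 511.000 ± 2·79.203 → [352.6, 669.4]
No RTs fall outside the cutoffs; all 14 retained. Mean = 7154/14 = 511.000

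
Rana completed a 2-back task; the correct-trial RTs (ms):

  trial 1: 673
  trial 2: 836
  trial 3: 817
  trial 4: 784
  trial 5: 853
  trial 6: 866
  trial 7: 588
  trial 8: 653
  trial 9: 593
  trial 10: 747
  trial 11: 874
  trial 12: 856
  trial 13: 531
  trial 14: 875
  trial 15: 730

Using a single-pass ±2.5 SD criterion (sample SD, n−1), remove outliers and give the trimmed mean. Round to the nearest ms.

752 ms

n = 15, ΣRT = 11276, M = 751.733
Σ(x−M)² = 193898.93; s = √(193898.93/14) = 117.686
Cutoffs: 751.733 ± 2.5·117.686 → [457.5, 1045.9]
No RTs fall outside the cutoffs; all 15 retained. Mean = 11276/15 = 751.733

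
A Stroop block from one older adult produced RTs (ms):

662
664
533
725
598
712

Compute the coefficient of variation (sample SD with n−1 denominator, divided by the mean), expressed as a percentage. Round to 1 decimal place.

n = 6, Σ = 3894, M = 649.0000
Σ(x−M)² = 26196.000; s = √(26196.000/5) = 72.3823
CV = 72.3823 / 649.0000 = 0.11153 = 11.153%

11.2%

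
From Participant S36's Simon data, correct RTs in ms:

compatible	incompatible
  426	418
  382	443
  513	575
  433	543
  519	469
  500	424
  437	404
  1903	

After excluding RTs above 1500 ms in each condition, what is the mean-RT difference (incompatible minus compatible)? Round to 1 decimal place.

9.4 ms

compatible: exclude 1903
M(compatible) = 3210/7 = 458.571
M(incompatible) = 3276/7 = 468.000
Difference = 468.000 − 458.571 = 9.429 ms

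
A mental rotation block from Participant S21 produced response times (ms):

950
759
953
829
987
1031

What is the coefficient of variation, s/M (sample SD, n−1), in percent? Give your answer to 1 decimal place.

11.2%

n = 6, Σ = 5509, M = 918.1667
Σ(x−M)² = 52980.833; s = √(52980.833/5) = 102.9377
CV = 102.9377 / 918.1667 = 0.11211 = 11.211%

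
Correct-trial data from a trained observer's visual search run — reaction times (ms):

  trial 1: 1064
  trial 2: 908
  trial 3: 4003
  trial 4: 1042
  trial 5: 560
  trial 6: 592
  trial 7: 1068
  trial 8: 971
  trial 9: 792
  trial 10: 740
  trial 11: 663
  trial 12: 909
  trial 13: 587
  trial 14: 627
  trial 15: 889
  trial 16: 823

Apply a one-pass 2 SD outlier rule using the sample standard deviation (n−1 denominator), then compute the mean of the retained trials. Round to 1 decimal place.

815.7 ms

n = 16, ΣRT = 16238, M = 1014.875
Σ(x−M)² = 9980383.75; s = √(9980383.75/15) = 815.695
Cutoffs: 1014.875 ± 2·815.695 → [-616.5, 2646.3]
Outside: 4003 → excluded.
Retained (n=15): Σ = 12235, mean = 12235/15 = 815.667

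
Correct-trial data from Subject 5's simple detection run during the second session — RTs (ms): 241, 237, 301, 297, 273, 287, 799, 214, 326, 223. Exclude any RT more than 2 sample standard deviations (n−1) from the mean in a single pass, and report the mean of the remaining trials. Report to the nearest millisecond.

n = 10, ΣRT = 3198, M = 319.800
Σ(x−M)² = 267439.60; s = √(267439.60/9) = 172.382
Cutoffs: 319.800 ± 2·172.382 → [-25.0, 664.6]
Outside: 799 → excluded.
Retained (n=9): Σ = 2399, mean = 2399/9 = 266.556

267 ms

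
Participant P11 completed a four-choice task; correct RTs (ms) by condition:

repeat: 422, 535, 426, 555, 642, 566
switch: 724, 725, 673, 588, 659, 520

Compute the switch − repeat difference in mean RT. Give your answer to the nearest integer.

M(repeat) = 3146/6 = 524.333
M(switch) = 3889/6 = 648.167
Difference = 648.167 − 524.333 = 123.833 ms

124 ms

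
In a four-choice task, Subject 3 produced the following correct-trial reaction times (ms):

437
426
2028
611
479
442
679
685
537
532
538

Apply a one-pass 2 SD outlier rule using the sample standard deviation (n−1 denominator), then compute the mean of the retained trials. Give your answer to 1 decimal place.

536.6 ms

n = 11, ΣRT = 7394, M = 672.182
Σ(x−M)² = 2104345.64; s = √(2104345.64/10) = 458.731
Cutoffs: 672.182 ± 2·458.731 → [-245.3, 1589.6]
Outside: 2028 → excluded.
Retained (n=10): Σ = 5366, mean = 5366/10 = 536.600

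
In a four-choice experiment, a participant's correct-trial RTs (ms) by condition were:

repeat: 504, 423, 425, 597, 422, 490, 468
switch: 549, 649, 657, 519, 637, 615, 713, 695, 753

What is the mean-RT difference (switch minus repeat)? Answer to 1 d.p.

M(repeat) = 3329/7 = 475.571
M(switch) = 5787/9 = 643.000
Difference = 643.000 − 475.571 = 167.429 ms

167.4 ms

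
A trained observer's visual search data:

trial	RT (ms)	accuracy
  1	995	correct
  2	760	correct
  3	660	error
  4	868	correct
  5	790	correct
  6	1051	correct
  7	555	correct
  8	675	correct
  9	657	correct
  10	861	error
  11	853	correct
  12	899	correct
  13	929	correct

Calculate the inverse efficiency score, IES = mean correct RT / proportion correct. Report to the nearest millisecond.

Correct trials (n=11): 995, 760, 868, 790, 1051, 555, 675, 657, 853, 899, 929
Mean correct RT = 9032/11 = 821.0909 ms
Proportion correct = 11/13
IES = 821.0909 / (11/13) = 970.380 ms

970 ms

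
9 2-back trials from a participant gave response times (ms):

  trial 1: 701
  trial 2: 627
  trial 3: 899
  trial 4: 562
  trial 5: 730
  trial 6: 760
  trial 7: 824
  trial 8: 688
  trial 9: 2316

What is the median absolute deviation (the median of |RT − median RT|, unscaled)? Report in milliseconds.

Sorted: 562, 627, 688, 701, 730, 760, 824, 899, 2316 → median = 730
|x − 730|: 29, 103, 169, 168, 0, 30, 94, 42, 1586
Sorted deviations: 0, 29, 30, 42, 94, 103, 168, 169, 1586 → MAD = 94

94 ms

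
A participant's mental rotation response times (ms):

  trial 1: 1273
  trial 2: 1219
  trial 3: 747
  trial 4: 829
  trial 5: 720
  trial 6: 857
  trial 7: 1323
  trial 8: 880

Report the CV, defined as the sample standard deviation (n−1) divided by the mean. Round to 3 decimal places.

n = 8, Σ = 7848, M = 981.0000
Σ(x−M)² = 430430.000; s = √(430430.000/7) = 247.9718
CV = 247.9718 / 981.0000 = 0.25277

0.253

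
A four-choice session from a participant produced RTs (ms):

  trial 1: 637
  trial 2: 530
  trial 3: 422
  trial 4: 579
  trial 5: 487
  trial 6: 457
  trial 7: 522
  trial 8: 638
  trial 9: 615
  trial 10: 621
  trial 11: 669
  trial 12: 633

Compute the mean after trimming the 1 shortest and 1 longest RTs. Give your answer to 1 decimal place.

571.9 ms

Sorted: 422, 457, 487, 522, 530, 579, 615, 621, 633, 637, 638, 669
Drop lowest 1 (422) and highest 1 (669)
Remaining (n=10): Σ = 5719, mean = 5719/10 = 571.900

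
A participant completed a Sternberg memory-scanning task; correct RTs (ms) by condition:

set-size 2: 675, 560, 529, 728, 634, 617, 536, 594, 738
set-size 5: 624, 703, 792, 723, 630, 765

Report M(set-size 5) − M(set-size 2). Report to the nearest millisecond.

83 ms

M(set-size 2) = 5611/9 = 623.444
M(set-size 5) = 4237/6 = 706.167
Difference = 706.167 − 623.444 = 82.722 ms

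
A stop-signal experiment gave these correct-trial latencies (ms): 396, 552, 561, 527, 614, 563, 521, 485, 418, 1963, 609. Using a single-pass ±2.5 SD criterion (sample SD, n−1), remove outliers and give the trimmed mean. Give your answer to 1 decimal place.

n = 11, ΣRT = 7209, M = 655.364
Σ(x−M)² = 1929058.55; s = √(1929058.55/10) = 439.210
Cutoffs: 655.364 ± 2.5·439.210 → [-442.7, 1753.4]
Outside: 1963 → excluded.
Retained (n=10): Σ = 5246, mean = 5246/10 = 524.600

524.6 ms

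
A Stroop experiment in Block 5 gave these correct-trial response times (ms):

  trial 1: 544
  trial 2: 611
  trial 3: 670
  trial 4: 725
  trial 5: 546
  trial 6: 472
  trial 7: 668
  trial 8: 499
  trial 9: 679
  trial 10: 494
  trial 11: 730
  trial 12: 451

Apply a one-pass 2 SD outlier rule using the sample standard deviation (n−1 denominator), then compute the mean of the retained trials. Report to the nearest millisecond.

n = 12, ΣRT = 7089, M = 590.750
Σ(x−M)² = 113458.25; s = √(113458.25/11) = 101.560
Cutoffs: 590.750 ± 2·101.560 → [387.6, 793.9]
No RTs fall outside the cutoffs; all 12 retained. Mean = 7089/12 = 590.750

591 ms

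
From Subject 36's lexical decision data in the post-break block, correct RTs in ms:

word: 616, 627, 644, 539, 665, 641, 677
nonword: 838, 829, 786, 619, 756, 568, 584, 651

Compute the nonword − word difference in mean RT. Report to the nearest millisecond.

M(word) = 4409/7 = 629.857
M(nonword) = 5631/8 = 703.875
Difference = 703.875 − 629.857 = 74.018 ms

74 ms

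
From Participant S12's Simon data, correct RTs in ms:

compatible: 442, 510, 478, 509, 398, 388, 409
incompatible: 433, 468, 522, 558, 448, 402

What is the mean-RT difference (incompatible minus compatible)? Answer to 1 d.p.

24.1 ms

M(compatible) = 3134/7 = 447.714
M(incompatible) = 2831/6 = 471.833
Difference = 471.833 − 447.714 = 24.119 ms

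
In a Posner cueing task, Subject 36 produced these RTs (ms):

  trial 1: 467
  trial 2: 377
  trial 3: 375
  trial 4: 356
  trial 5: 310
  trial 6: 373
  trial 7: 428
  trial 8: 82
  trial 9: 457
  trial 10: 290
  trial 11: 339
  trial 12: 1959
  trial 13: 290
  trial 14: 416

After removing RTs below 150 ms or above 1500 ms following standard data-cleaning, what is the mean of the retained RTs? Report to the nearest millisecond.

Excluded: 82, 1959
Retained (n=12): Σ = 4478
Mean = 4478/12 = 373.1667

373 ms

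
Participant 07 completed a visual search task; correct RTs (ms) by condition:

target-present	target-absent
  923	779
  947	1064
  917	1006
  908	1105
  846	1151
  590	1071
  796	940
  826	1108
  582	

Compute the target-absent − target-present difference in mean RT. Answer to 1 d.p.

M(target-present) = 7335/9 = 815.000
M(target-absent) = 8224/8 = 1028.000
Difference = 1028.000 − 815.000 = 213.000 ms

213.0 ms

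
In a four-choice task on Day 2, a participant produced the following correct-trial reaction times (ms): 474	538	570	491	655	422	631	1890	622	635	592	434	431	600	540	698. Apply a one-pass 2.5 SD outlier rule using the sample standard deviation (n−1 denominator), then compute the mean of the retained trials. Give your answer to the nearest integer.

556 ms

n = 16, ΣRT = 10223, M = 638.938
Σ(x−M)² = 1779106.94; s = √(1779106.94/15) = 344.394
Cutoffs: 638.938 ± 2.5·344.394 → [-222.0, 1499.9]
Outside: 1890 → excluded.
Retained (n=15): Σ = 8333, mean = 8333/15 = 555.533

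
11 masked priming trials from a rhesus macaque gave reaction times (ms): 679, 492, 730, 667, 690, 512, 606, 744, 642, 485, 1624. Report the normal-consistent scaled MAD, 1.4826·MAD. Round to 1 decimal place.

93.4 ms

Sorted: 485, 492, 512, 606, 642, 667, 679, 690, 730, 744, 1624 → median = 667
|x − 667| sorted: 0, 12, 23, 25, 61, 63, 77, 155, 175, 182, 957 → MAD = 63
Robust SD ≈ 1.4826 × 63 = 93.404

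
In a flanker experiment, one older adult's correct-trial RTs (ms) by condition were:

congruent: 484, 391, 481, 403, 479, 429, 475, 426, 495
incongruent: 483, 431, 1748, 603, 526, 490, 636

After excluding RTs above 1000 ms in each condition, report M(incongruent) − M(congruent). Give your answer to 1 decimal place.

76.7 ms

incongruent: exclude 1748
M(congruent) = 4063/9 = 451.444
M(incongruent) = 3169/6 = 528.167
Difference = 528.167 − 451.444 = 76.722 ms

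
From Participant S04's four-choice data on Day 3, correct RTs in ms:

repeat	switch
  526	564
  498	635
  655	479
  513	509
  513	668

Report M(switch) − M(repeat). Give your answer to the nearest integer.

M(repeat) = 2705/5 = 541.000
M(switch) = 2855/5 = 571.000
Difference = 571.000 − 541.000 = 30.000 ms

30 ms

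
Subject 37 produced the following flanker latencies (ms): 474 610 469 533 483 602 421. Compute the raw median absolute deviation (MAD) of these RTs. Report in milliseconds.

Sorted: 421, 469, 474, 483, 533, 602, 610 → median = 483
|x − 483|: 9, 127, 14, 50, 0, 119, 62
Sorted deviations: 0, 9, 14, 50, 62, 119, 127 → MAD = 50

50 ms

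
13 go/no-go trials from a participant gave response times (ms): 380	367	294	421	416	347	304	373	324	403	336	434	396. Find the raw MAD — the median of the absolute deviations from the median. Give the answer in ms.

37 ms

Sorted: 294, 304, 324, 336, 347, 367, 373, 380, 396, 403, 416, 421, 434 → median = 373
|x − 373|: 7, 6, 79, 48, 43, 26, 69, 0, 49, 30, 37, 61, 23
Sorted deviations: 0, 6, 7, 23, 26, 30, 37, 43, 48, 49, 61, 69, 79 → MAD = 37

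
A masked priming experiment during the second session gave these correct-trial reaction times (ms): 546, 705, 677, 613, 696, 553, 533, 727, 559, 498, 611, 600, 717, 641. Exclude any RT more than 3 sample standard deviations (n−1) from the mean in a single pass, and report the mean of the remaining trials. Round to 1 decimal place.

619.7 ms

n = 14, ΣRT = 8676, M = 619.714
Σ(x−M)² = 74216.86; s = √(74216.86/13) = 75.558
Cutoffs: 619.714 ± 3·75.558 → [393.0, 846.4]
No RTs fall outside the cutoffs; all 14 retained. Mean = 8676/14 = 619.714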